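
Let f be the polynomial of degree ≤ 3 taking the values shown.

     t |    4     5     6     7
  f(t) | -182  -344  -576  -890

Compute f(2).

Using the Lagrange interpolation formula with nodes 4, 5, 6, 7:
  L_0(t) = (t - 5)(t - 6)(t - 7) / -6
  L_1(t) = (t - 4)(t - 6)(t - 7) / 2
  L_2(t) = (t - 4)(t - 5)(t - 7) / -2
  L_3(t) = (t - 4)(t - 5)(t - 6) / 6
Then f(t) = -182·L_0(t) - 344·L_1(t) - 576·L_2(t) - 890·L_3(t).
Expanding and collecting terms gives f(t) = -2t^3 - 5t^2 + 5t + 6.
Evaluating at t = 2: f(2) = -20.

-20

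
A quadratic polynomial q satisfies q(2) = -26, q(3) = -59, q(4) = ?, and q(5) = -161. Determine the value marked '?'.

-104

The 3 known points determine the degree-2 polynomial uniquely.
Write q(u) = au^2 + bu + c. Substituting each data point gives a linear system:
  4a + 2b + c = -26
  9a + 3b + c = -59
  25a + 5b + c = -161
Solving the system yields a = -6, b = -3, c = 4.
So q(u) = -6u^2 - 3u + 4.
Then q(4) = -104.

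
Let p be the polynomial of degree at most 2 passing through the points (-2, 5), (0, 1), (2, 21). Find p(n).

Using the Lagrange interpolation formula with nodes -2, 0, 2:
  L_0(n) = n(n - 2) / 8
  L_1(n) = (n + 2)(n - 2) / -4
  L_2(n) = (n + 2)n / 8
Then p(n) = 5·L_0(n) + 1·L_1(n) + 21·L_2(n).
Expanding and collecting terms gives p(n) = 3n^2 + 4n + 1.
Check: p(-2) = 5. ✓

p(n) = 3n^2 + 4n + 1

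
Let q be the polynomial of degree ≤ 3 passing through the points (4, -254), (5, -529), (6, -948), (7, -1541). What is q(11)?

Write q(t) = at^3 + bt^2 + ct + d. Substituting each data point gives a linear system:
  64a + 16b + 4c + d = -254
  125a + 25b + 5c + d = -529
  216a + 36b + 6c + d = -948
  343a + 49b + 7c + d = -1541
Solving the system yields a = -5, b = 3, c = 3, d = 6.
So q(t) = -5t^3 + 3t^2 + 3t + 6.
Then q(11) = -6253.

-6253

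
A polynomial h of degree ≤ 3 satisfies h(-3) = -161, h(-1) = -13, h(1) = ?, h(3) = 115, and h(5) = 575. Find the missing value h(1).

The 4 known points determine the degree-3 polynomial uniquely.
Write h(u) = au^3 + bu^2 + cu + d. Substituting each data point gives a linear system:
  -27a + 9b - 3c + d = -161
  -a + b - c + d = -13
  27a + 9b + 3c + d = 115
  125a + 25b + 5c + d = 575
Solving the system yields a = 5, b = -2, c = 1, d = -5.
So h(u) = 5u³ - 2u² + u - 5.
Then h(1) = -1.

-1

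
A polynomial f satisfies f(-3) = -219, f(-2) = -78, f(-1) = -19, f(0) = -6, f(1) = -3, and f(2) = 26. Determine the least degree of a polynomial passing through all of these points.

Forward differences of the values at x = -3, -2, -1, 0, 1, 2:
  f  : -219  -78  -19  -6  -3  26
  Δ  : 141  59  13  3  29
  Δ^2: -82  -46  -10  26
  Δ^3: 36  36  36
  Δ^4: 0  0
  Δ^5: 0
The third differences are constant (36) and nonzero, while all higher differences vanish, so the minimal degree is 3.

3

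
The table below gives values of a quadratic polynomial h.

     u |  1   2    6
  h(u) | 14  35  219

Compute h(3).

Using the Lagrange interpolation formula with nodes 1, 2, 6:
  L_0(u) = (u - 2)(u - 6) / 5
  L_1(u) = (u - 1)(u - 6) / -4
  L_2(u) = (u - 1)(u - 2) / 20
Then h(u) = 14·L_0(u) + 35·L_1(u) + 219·L_2(u).
Expanding and collecting terms gives h(u) = 5u^2 + 6u + 3.
Evaluating at u = 3: h(3) = 66.

66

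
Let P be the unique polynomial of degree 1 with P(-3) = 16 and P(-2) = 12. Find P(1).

Write P(t) = at + b. Substituting each data point gives a linear system:
  -3a + b = 16
  -2a + b = 12
Solving the system yields a = -4, b = 4.
So P(t) = -4t + 4.
Then P(1) = 0.

0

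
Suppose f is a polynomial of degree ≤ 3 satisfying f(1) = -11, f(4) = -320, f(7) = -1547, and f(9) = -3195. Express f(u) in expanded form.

Using the Lagrange interpolation formula with nodes 1, 4, 7, 9:
  L_0(u) = (u - 4)(u - 7)(u - 9) / -144
  L_1(u) = (u - 1)(u - 7)(u - 9) / 45
  L_2(u) = (u - 1)(u - 4)(u - 9) / -36
  L_3(u) = (u - 1)(u - 4)(u - 7) / 80
Then f(u) = -11·L_0(u) - 320·L_1(u) - 1547·L_2(u) - 3195·L_3(u).
Expanding and collecting terms gives f(u) = -4u³ - 3u² - 4u.
Check: f(4) = -320. ✓

f(u) = -4u^3 - 3u^2 - 4u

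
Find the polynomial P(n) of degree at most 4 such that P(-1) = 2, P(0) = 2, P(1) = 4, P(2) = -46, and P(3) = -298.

Write P(n) = an^4 + bn^3 + cn^2 + dn + e. Substituting each data point gives a linear system:
  a - b + c - d + e = 2
  e = 2
  a + b + c + d + e = 4
  16a + 8b + 4c + 2d + e = -46
  81a + 27b + 9c + 3d + e = -298
Solving the system yields a = -4, b = -1, c = 5, d = 2, e = 2.
So P(n) = -4n^4 - n^3 + 5n^2 + 2n + 2.
Check: P(3) = -298. ✓

P(n) = -4n^4 - n^3 + 5n^2 + 2n + 2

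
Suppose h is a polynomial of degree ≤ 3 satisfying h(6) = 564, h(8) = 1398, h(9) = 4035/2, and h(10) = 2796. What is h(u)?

h(u) = 3u^3 - (3/2)u^2 - 6u + 6

Write h(u) = au^3 + bu^2 + cu + d. Substituting each data point gives a linear system:
  216a + 36b + 6c + d = 564
  512a + 64b + 8c + d = 1398
  729a + 81b + 9c + d = 4035/2
  1000a + 100b + 10c + d = 2796
Solving the system yields a = 3, b = -3/2, c = -6, d = 6.
So h(u) = 3u^3 - (3/2)u^2 - 6u + 6.
Check: h(10) = 2796. ✓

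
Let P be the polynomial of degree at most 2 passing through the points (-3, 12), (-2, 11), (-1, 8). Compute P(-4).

11

Write P(x) = ax^2 + bx + c. Substituting each data point gives a linear system:
  9a - 3b + c = 12
  4a - 2b + c = 11
  a - b + c = 8
Solving the system yields a = -1, b = -6, c = 3.
So P(x) = -x^2 - 6x + 3.
Then P(-4) = 11.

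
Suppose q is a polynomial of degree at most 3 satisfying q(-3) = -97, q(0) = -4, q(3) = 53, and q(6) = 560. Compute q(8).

Forward differences of the values at n = -3, 0, 3, 6:
  q  : -97  -4  53  560
  Δ  : 93  57  507
  Δ^2: -36  450
  Δ^3: 486
The third differences are constant, confirming degree 3.
Interpolating (Newton forward form) and evaluating at n = 8 gives q(8) = 1388.

1388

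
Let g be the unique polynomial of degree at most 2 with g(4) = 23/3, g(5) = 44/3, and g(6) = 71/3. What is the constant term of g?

-1/3

Write g(u) = au^2 + bu + c. Substituting each data point gives a linear system:
  16a + 4b + c = 23/3
  25a + 5b + c = 44/3
  36a + 6b + c = 71/3
Solving the system yields a = 1, b = -2, c = -1/3.
So g(u) = u^2 - 2u - 1/3.
The constant term is -1/3.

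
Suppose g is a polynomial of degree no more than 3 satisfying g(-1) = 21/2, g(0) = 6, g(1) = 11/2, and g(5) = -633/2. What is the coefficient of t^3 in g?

Write g(t) = at^3 + bt^2 + ct + d. Substituting each data point gives a linear system:
  -a + b - c + d = 21/2
  d = 6
  a + b + c + d = 11/2
  125a + 25b + 5c + d = -633/2
Solving the system yields a = -3, b = 2, c = 1/2, d = 6.
So g(t) = -3t³ + 2t² + (1/2)t + 6.
The leading coefficient is -3.

-3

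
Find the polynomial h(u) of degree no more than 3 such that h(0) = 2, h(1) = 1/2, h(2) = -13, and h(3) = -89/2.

Write h(u) = au^3 + bu^2 + cu + d. Substituting each data point gives a linear system:
  d = 2
  a + b + c + d = 1/2
  8a + 4b + 2c + d = -13
  27a + 9b + 3c + d = -89/2
Solving the system yields a = -1, b = -3, c = 5/2, d = 2.
So h(u) = -u^3 - 3u^2 + (5/2)u + 2.
Check: h(3) = -89/2. ✓

h(u) = -u^3 - 3u^2 + (5/2)u + 2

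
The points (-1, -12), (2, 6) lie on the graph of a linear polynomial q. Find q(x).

q(x) = 6x - 6

Using the Lagrange interpolation formula with nodes -1, 2:
  L_0(x) = (x - 2) / -3
  L_1(x) = (x + 1) / 3
Then q(x) = -12·L_0(x) + 6·L_1(x).
Expanding and collecting terms gives q(x) = 6x - 6.
Check: q(-1) = -12. ✓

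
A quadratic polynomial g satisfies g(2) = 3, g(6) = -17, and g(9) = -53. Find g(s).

g(s) = -s^2 + 3s + 1

Write g(s) = as^2 + bs + c. Substituting each data point gives a linear system:
  4a + 2b + c = 3
  36a + 6b + c = -17
  81a + 9b + c = -53
Solving the system yields a = -1, b = 3, c = 1.
So g(s) = -s² + 3s + 1.
Check: g(9) = -53. ✓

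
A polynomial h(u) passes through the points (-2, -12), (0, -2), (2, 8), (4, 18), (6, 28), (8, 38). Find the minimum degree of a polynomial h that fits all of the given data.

Forward differences of the values at u = -2, 0, 2, 4, 6, 8:
  h  : -12  -2  8  18  28  38
  Δ  : 10  10  10  10  10
  Δ^2: 0  0  0  0
  Δ^3: 0  0  0
  Δ^4: 0  0
  Δ^5: 0
The first differences are constant (10) and nonzero, while all higher differences vanish, so the minimal degree is 1.

1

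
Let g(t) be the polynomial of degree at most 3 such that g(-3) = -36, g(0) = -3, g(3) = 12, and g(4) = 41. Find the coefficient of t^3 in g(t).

1

Write g(t) = at^3 + bt^2 + ct + d. Substituting each data point gives a linear system:
  -27a + 9b - 3c + d = -36
  d = -3
  27a + 9b + 3c + d = 12
  64a + 16b + 4c + d = 41
Solving the system yields a = 1, b = -1, c = -1, d = -3.
So g(t) = t^3 - t^2 - t - 3.
The leading coefficient is 1.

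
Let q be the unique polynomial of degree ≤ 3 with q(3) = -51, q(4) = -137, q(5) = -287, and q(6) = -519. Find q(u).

Write q(u) = au^3 + bu^2 + cu + d. Substituting each data point gives a linear system:
  27a + 9b + 3c + d = -51
  64a + 16b + 4c + d = -137
  125a + 25b + 5c + d = -287
  216a + 36b + 6c + d = -519
Solving the system yields a = -3, b = 4, c = -3, d = 3.
So q(u) = -3u^3 + 4u^2 - 3u + 3.
Check: q(5) = -287. ✓

q(u) = -3u^3 + 4u^2 - 3u + 3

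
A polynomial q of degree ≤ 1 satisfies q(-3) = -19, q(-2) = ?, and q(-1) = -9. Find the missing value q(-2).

On equispaced nodes a degree-1 polynomial has vanishing second forward difference, so
  q(-3) - 2·q(-2) + q(-1) = 0.
Substituting the known values and solving for q(-2):
  -2·q(-2) = 28
  q(-2) = -14.

-14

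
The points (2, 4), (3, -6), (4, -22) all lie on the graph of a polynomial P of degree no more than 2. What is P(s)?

Write P(s) = as^2 + bs + c. Substituting each data point gives a linear system:
  4a + 2b + c = 4
  9a + 3b + c = -6
  16a + 4b + c = -22
Solving the system yields a = -3, b = 5, c = 6.
So P(s) = -3s^2 + 5s + 6.
Check: P(4) = -22. ✓

P(s) = -3s^2 + 5s + 6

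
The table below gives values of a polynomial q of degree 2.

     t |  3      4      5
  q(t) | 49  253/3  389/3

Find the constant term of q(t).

Write q(t) = at^2 + bt + c. Substituting each data point gives a linear system:
  9a + 3b + c = 49
  16a + 4b + c = 253/3
  25a + 5b + c = 389/3
Solving the system yields a = 5, b = 1/3, c = 3.
So q(t) = 5t^2 + (1/3)t + 3.
The constant term is 3.

3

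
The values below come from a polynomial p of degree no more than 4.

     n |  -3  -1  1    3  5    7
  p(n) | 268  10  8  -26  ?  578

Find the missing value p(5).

The 5 known points determine the degree-4 polynomial uniquely.
Write p(n) = an^4 + bn^3 + cn^2 + dn + e. Substituting each data point gives a linear system:
  81a - 27b + 9c - 3d + e = 268
  a - b + c - d + e = 10
  a + b + c + d + e = 8
  81a + 27b + 9c + 3d + e = -26
  2401a + 343b + 49c + 7d + e = 578
Solving the system yields a = 1, b = -6, c = 4, d = 5, e = 4.
So p(n) = n^4 - 6n^3 + 4n^2 + 5n + 4.
Then p(5) = 4.

4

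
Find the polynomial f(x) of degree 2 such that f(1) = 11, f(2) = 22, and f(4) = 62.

f(x) = 3x^2 + 2x + 6

Write f(x) = ax^2 + bx + c. Substituting each data point gives a linear system:
  a + b + c = 11
  4a + 2b + c = 22
  16a + 4b + c = 62
Solving the system yields a = 3, b = 2, c = 6.
So f(x) = 3x^2 + 2x + 6.
Check: f(4) = 62. ✓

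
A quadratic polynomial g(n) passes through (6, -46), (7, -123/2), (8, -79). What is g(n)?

g(n) = -n^2 - (5/2)n + 5

Using the Lagrange interpolation formula with nodes 6, 7, 8:
  L_0(n) = (n - 7)(n - 8) / 2
  L_1(n) = (n - 6)(n - 8) / -1
  L_2(n) = (n - 6)(n - 7) / 2
Then g(n) = -46·L_0(n) - 123/2·L_1(n) - 79·L_2(n).
Expanding and collecting terms gives g(n) = -n² - (5/2)n + 5.
Check: g(8) = -79. ✓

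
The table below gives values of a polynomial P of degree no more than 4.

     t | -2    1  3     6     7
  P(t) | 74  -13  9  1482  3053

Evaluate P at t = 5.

Using the Lagrange interpolation formula with nodes -2, 1, 3, 6, 7:
  L_0(t) = (t - 1)(t - 3)(t - 6)(t - 7) / 1080
  L_1(t) = (t + 2)(t - 3)(t - 6)(t - 7) / -180
  L_2(t) = (t + 2)(t - 1)(t - 6)(t - 7) / 120
  L_3(t) = (t + 2)(t - 1)(t - 3)(t - 7) / -120
  L_4(t) = (t + 2)(t - 1)(t - 3)(t - 6) / 216
Then P(t) = 74·L_0(t) - 13·L_1(t) + 9·L_2(t) + 1482·L_3(t) + 3053·L_4(t).
Expanding and collecting terms gives P(t) = 2t^4 - 5t^3 - 4t - 6.
Evaluating at t = 5: P(5) = 599.

599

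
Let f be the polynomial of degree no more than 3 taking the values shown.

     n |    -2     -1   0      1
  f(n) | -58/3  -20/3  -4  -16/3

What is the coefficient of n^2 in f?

-2

Write f(n) = an^3 + bn^2 + cn + d. Substituting each data point gives a linear system:
  -8a + 4b - 2c + d = -58/3
  -a + b - c + d = -20/3
  d = -4
  a + b + c + d = -16/3
Solving the system yields a = 1, b = -2, c = -1/3, d = -4.
So f(n) = n³ - 2n² - (1/3)n - 4.
The coefficient of n^2 is -2.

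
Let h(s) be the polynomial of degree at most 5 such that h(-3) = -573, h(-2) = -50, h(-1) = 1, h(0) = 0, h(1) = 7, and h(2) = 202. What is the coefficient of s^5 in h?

4

Write h(s) = as^5 + bs^4 + cs^3 + ds^2 + es + k. Substituting each data point gives a linear system:
  -243a + 81b - 27c + 9d - 3e + k = -573
  -32a + 16b - 8c + 4d - 2e + k = -50
  -a + b - c + d - e + k = 1
  k = 0
  a + b + c + d + e + k = 7
  32a + 16b + 8c + 4d + 2e + k = 202
Solving the system yields a = 4, b = 5, c = 0, d = -1, e = -1, k = 0.
So h(s) = 4s^5 + 5s^4 - s^2 - s.
The leading coefficient is 4.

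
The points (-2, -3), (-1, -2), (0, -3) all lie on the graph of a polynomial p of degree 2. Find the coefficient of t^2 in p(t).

-1

Write p(t) = at^2 + bt + c. Substituting each data point gives a linear system:
  4a - 2b + c = -3
  a - b + c = -2
  c = -3
Solving the system yields a = -1, b = -2, c = -3.
So p(t) = -t² - 2t - 3.
The leading coefficient is -1.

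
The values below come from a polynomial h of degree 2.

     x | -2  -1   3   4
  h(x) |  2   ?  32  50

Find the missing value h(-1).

0

The 3 known points determine the degree-2 polynomial uniquely.
Write h(x) = ax^2 + bx + c. Substituting each data point gives a linear system:
  4a - 2b + c = 2
  9a + 3b + c = 32
  16a + 4b + c = 50
Solving the system yields a = 2, b = 4, c = 2.
So h(x) = 2x² + 4x + 2.
Then h(-1) = 0.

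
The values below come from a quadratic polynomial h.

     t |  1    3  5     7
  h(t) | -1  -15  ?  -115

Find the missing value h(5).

-53

The 3 known points determine the degree-2 polynomial uniquely.
Write h(t) = at^2 + bt + c. Substituting each data point gives a linear system:
  a + b + c = -1
  9a + 3b + c = -15
  49a + 7b + c = -115
Solving the system yields a = -3, b = 5, c = -3.
So h(t) = -3t^2 + 5t - 3.
Then h(5) = -53.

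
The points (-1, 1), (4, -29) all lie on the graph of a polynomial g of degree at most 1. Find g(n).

g(n) = -6n - 5

Using the Lagrange interpolation formula with nodes -1, 4:
  L_0(n) = (n - 4) / -5
  L_1(n) = (n + 1) / 5
Then g(n) = 1·L_0(n) - 29·L_1(n).
Expanding and collecting terms gives g(n) = -6n - 5.
Check: g(-1) = 1. ✓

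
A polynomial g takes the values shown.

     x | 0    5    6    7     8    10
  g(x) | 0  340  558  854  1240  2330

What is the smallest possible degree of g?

3

Divided differences on the nodes 0, 5, 6, 7, 8, 10:
  order 0: 0  340  558  854  1240  2330
  order 1: 68  218  296  386  545
  order 2: 25  39  45  53
  order 3: 2  2  2
  order 4: 0  0
  order 5: 0
The order-3 divided differences are all 2 (nonzero) and every higher order vanishes, so the data lies on a polynomial of degree exactly 3.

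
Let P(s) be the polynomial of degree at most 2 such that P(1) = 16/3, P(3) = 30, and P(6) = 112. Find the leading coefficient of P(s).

Write P(s) = as^2 + bs + c. Substituting each data point gives a linear system:
  a + b + c = 16/3
  9a + 3b + c = 30
  36a + 6b + c = 112
Solving the system yields a = 3, b = 1/3, c = 2.
So P(s) = 3s² + (1/3)s + 2.
The leading coefficient is 3.

3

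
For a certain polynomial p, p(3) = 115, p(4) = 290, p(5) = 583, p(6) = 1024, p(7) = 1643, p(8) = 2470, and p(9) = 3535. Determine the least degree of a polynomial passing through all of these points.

3

Forward differences of the values at x = 3, 4, 5, 6, 7, 8, 9:
  p  : 115  290  583  1024  1643  2470  3535
  Δ  : 175  293  441  619  827  1065
  Δ^2: 118  148  178  208  238
  Δ^3: 30  30  30  30
  Δ^4: 0  0  0
  Δ^5: 0  0
  Δ^6: 0
The third differences are constant (30) and nonzero, while all higher differences vanish, so the minimal degree is 3.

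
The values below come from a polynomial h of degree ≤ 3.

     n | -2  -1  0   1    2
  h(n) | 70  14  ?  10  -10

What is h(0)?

On equispaced nodes a degree-3 polynomial has vanishing fourth forward difference, so
  h(-2) - 4·h(-1) + 6·h(0) - 4·h(1) + h(2) = 0.
Substituting the known values and solving for h(0):
  6·h(0) = 36
  h(0) = 6.

6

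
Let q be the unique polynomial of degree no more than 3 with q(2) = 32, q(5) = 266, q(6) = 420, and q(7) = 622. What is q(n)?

q(n) = n^3 + 6n^2 - 3n + 6

Using the Lagrange interpolation formula with nodes 2, 5, 6, 7:
  L_0(n) = (n - 5)(n - 6)(n - 7) / -60
  L_1(n) = (n - 2)(n - 6)(n - 7) / 6
  L_2(n) = (n - 2)(n - 5)(n - 7) / -4
  L_3(n) = (n - 2)(n - 5)(n - 6) / 10
Then q(n) = 32·L_0(n) + 266·L_1(n) + 420·L_2(n) + 622·L_3(n).
Expanding and collecting terms gives q(n) = n^3 + 6n^2 - 3n + 6.
Check: q(6) = 420. ✓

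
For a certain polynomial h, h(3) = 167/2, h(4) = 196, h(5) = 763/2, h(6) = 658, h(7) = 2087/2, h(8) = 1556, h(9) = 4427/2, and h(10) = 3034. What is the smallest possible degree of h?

Forward differences of the values at t = 3, 4, 5, 6, 7, 8, 9, 10:
  h  : 167/2  196  763/2  658  2087/2  1556  4427/2  3034
  Δ  : 225/2  371/2  553/2  771/2  1025/2  1315/2  1641/2
  Δ^2: 73  91  109  127  145  163
  Δ^3: 18  18  18  18  18
  Δ^4: 0  0  0  0
  Δ^5: 0  0  0
  Δ^6: 0  0
  Δ^7: 0
The third differences are constant (18) and nonzero, while all higher differences vanish, so the minimal degree is 3.

3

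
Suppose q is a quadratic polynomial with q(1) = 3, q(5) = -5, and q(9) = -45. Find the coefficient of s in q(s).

4

Write q(s) = as^2 + bs + c. Substituting each data point gives a linear system:
  a + b + c = 3
  25a + 5b + c = -5
  81a + 9b + c = -45
Solving the system yields a = -1, b = 4, c = 0.
So q(s) = -s^2 + 4s.
The coefficient of s is 4.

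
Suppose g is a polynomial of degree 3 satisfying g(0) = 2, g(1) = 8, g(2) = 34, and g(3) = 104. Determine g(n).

g(n) = 4n^3 - 2n^2 + 4n + 2

Write g(n) = an^3 + bn^2 + cn + d. Substituting each data point gives a linear system:
  d = 2
  a + b + c + d = 8
  8a + 4b + 2c + d = 34
  27a + 9b + 3c + d = 104
Solving the system yields a = 4, b = -2, c = 4, d = 2.
So g(n) = 4n^3 - 2n^2 + 4n + 2.
Check: g(1) = 8. ✓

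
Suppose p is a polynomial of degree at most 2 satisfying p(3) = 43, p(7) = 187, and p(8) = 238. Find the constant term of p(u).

-2

Write p(u) = au^2 + bu + c. Substituting each data point gives a linear system:
  9a + 3b + c = 43
  49a + 7b + c = 187
  64a + 8b + c = 238
Solving the system yields a = 3, b = 6, c = -2.
So p(u) = 3u^2 + 6u - 2.
The constant term is -2.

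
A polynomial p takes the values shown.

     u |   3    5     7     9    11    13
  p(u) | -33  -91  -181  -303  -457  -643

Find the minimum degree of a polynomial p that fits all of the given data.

2

Forward differences of the values at u = 3, 5, 7, 9, 11, 13:
  p  : -33  -91  -181  -303  -457  -643
  Δ  : -58  -90  -122  -154  -186
  Δ^2: -32  -32  -32  -32
  Δ^3: 0  0  0
  Δ^4: 0  0
  Δ^5: 0
The second differences are constant (-32) and nonzero, while all higher differences vanish, so the minimal degree is 2.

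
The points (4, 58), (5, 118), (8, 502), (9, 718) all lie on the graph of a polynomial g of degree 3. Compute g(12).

1714

Using the Lagrange interpolation formula with nodes 4, 5, 8, 9:
  L_0(s) = (s - 5)(s - 8)(s - 9) / -20
  L_1(s) = (s - 4)(s - 8)(s - 9) / 12
  L_2(s) = (s - 4)(s - 5)(s - 9) / -12
  L_3(s) = (s - 4)(s - 5)(s - 8) / 20
Then g(s) = 58·L_0(s) + 118·L_1(s) + 502·L_2(s) + 718·L_3(s).
Expanding and collecting terms gives g(s) = s³ - s - 2.
Evaluating at s = 12: g(12) = 1714.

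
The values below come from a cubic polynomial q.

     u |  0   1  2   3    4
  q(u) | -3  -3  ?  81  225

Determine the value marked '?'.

15

The 4 known points determine the degree-3 polynomial uniquely.
Write q(u) = au^3 + bu^2 + cu + d. Substituting each data point gives a linear system:
  d = -3
  a + b + c + d = -3
  27a + 9b + 3c + d = 81
  64a + 16b + 4c + d = 225
Solving the system yields a = 5, b = -6, c = 1, d = -3.
So q(u) = 5u^3 - 6u^2 + u - 3.
Then q(2) = 15.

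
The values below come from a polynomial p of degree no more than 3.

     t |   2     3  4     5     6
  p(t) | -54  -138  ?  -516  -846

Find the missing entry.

-286

On equispaced nodes a degree-3 polynomial has vanishing fourth forward difference, so
  p(2) - 4·p(3) + 6·p(4) - 4·p(5) + p(6) = 0.
Substituting the known values and solving for p(4):
  6·p(4) = -1716
  p(4) = -286.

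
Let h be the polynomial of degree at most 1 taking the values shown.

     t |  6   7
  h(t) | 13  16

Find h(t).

h(t) = 3t - 5

Write h(t) = at + b. Substituting each data point gives a linear system:
  6a + b = 13
  7a + b = 16
Solving the system yields a = 3, b = -5.
So h(t) = 3t - 5.
Check: h(7) = 16. ✓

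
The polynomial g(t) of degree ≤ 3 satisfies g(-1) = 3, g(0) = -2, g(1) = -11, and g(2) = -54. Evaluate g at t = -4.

Forward differences of the values at t = -1, 0, 1, 2:
  g  : 3  -2  -11  -54
  Δ  : -5  -9  -43
  Δ^2: -4  -34
  Δ^3: -30
The third differences are constant, confirming degree 3.
Interpolating (Newton forward form) and evaluating at t = -4 gives g(-4) = 294.

294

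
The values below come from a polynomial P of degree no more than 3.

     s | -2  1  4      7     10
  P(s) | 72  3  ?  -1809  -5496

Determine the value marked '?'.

On equispaced nodes a degree-3 polynomial has vanishing fourth forward difference, so
  P(-2) - 4·P(1) + 6·P(4) - 4·P(7) + P(10) = 0.
Substituting the known values and solving for P(4):
  6·P(4) = -1800
  P(4) = -300.

-300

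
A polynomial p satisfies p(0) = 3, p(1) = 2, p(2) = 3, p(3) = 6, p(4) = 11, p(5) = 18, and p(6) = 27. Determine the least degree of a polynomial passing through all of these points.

2

Forward differences of the values at x = 0, 1, 2, 3, 4, 5, 6:
  p  : 3  2  3  6  11  18  27
  Δ  : -1  1  3  5  7  9
  Δ^2: 2  2  2  2  2
  Δ^3: 0  0  0  0
  Δ^4: 0  0  0
  Δ^5: 0  0
  Δ^6: 0
The second differences are constant (2) and nonzero, while all higher differences vanish, so the minimal degree is 2.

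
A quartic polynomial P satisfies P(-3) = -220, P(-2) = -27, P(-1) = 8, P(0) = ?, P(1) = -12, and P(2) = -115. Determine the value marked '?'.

5

The 5 known points determine the degree-4 polynomial uniquely.
Write P(u) = au^4 + bu^3 + cu^2 + du + e. Substituting each data point gives a linear system:
  81a - 27b + 9c - 3d + e = -220
  16a - 8b + 4c - 2d + e = -27
  a - b + c - d + e = 8
  a + b + c + d + e = -12
  16a + 8b + 4c + 2d + e = -115
Solving the system yields a = -4, b = -4, c = -3, d = -6, e = 5.
So P(u) = -4u^4 - 4u^3 - 3u^2 - 6u + 5.
Then P(0) = 5.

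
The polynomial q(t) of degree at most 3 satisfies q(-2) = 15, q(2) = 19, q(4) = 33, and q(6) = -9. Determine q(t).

q(t) = -t^3 + 5t^2 + 5t - 3

Using the Lagrange interpolation formula with nodes -2, 2, 4, 6:
  L_0(t) = (t - 2)(t - 4)(t - 6) / -192
  L_1(t) = (t + 2)(t - 4)(t - 6) / 32
  L_2(t) = (t + 2)(t - 2)(t - 6) / -24
  L_3(t) = (t + 2)(t - 2)(t - 4) / 64
Then q(t) = 15·L_0(t) + 19·L_1(t) + 33·L_2(t) - 9·L_3(t).
Expanding and collecting terms gives q(t) = -t³ + 5t² + 5t - 3.
Check: q(2) = 19. ✓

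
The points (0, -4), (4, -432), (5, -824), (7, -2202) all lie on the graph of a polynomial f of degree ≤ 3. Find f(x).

f(x) = -6x^3 - 3x^2 + x - 4

Write f(x) = ax^3 + bx^2 + cx + d. Substituting each data point gives a linear system:
  d = -4
  64a + 16b + 4c + d = -432
  125a + 25b + 5c + d = -824
  343a + 49b + 7c + d = -2202
Solving the system yields a = -6, b = -3, c = 1, d = -4.
So f(x) = -6x^3 - 3x^2 + x - 4.
Check: f(5) = -824. ✓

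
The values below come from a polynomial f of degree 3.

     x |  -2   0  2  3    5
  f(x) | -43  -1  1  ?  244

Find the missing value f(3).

32

The 4 known points determine the degree-3 polynomial uniquely.
Write f(x) = ax^3 + bx^2 + cx + d. Substituting each data point gives a linear system:
  -8a + 4b - 2c + d = -43
  d = -1
  8a + 4b + 2c + d = 1
  125a + 25b + 5c + d = 244
Solving the system yields a = 3, b = -5, c = -1, d = -1.
So f(x) = 3x³ - 5x² - x - 1.
Then f(3) = 32.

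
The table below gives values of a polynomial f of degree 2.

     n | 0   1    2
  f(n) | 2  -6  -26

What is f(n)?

Write f(n) = an^2 + bn + c. Substituting each data point gives a linear system:
  c = 2
  a + b + c = -6
  4a + 2b + c = -26
Solving the system yields a = -6, b = -2, c = 2.
So f(n) = -6n^2 - 2n + 2.
Check: f(0) = 2. ✓

f(n) = -6n^2 - 2n + 2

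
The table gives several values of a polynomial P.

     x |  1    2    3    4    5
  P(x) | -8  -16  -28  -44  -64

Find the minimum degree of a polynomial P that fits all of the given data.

2

Forward differences of the values at x = 1, 2, 3, 4, 5:
  P  : -8  -16  -28  -44  -64
  Δ  : -8  -12  -16  -20
  Δ^2: -4  -4  -4
  Δ^3: 0  0
  Δ^4: 0
The second differences are constant (-4) and nonzero, while all higher differences vanish, so the minimal degree is 2.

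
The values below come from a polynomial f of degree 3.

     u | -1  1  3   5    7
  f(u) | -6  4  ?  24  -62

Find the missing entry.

The 4 known points determine the degree-3 polynomial uniquely.
Write f(u) = au^3 + bu^2 + cu + d. Substituting each data point gives a linear system:
  -a + b - c + d = -6
  a + b + c + d = 4
  125a + 25b + 5c + d = 24
  343a + 49b + 7c + d = -62
Solving the system yields a = -1, b = 5, c = 6, d = -6.
So f(u) = -u^3 + 5u^2 + 6u - 6.
Then f(3) = 30.

30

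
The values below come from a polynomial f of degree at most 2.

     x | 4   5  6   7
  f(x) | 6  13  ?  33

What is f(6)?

On equispaced nodes a degree-2 polynomial has vanishing third forward difference, so
  - f(4) + 3·f(5) - 3·f(6) + f(7) = 0.
Substituting the known values and solving for f(6):
  -3·f(6) = -66
  f(6) = 22.

22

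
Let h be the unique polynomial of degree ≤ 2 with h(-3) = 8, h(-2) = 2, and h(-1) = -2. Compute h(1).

-4

Write h(s) = as^2 + bs + c. Substituting each data point gives a linear system:
  9a - 3b + c = 8
  4a - 2b + c = 2
  a - b + c = -2
Solving the system yields a = 1, b = -1, c = -4.
So h(s) = s^2 - s - 4.
Then h(1) = -4.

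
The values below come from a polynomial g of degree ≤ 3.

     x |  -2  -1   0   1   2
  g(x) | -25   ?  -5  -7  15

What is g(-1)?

-3

On equispaced nodes a degree-3 polynomial has vanishing fourth forward difference, so
  g(-2) - 4·g(-1) + 6·g(0) - 4·g(1) + g(2) = 0.
Substituting the known values and solving for g(-1):
  -4·g(-1) = 12
  g(-1) = -3.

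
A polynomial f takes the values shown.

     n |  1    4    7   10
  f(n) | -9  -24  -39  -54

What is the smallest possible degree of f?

Forward differences of the values at n = 1, 4, 7, 10:
  f  : -9  -24  -39  -54
  Δ  : -15  -15  -15
  Δ^2: 0  0
  Δ^3: 0
The first differences are constant (-15) and nonzero, while all higher differences vanish, so the minimal degree is 1.

1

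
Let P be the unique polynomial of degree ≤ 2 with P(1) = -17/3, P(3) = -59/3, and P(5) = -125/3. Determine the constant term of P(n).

-5/3

Write P(n) = an^2 + bn + c. Substituting each data point gives a linear system:
  a + b + c = -17/3
  9a + 3b + c = -59/3
  25a + 5b + c = -125/3
Solving the system yields a = -1, b = -3, c = -5/3.
So P(n) = -n^2 - 3n - 5/3.
The constant term is -5/3.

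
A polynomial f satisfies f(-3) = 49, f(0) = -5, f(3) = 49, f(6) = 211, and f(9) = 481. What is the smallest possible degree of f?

2

Forward differences of the values at t = -3, 0, 3, 6, 9:
  f  : 49  -5  49  211  481
  Δ  : -54  54  162  270
  Δ^2: 108  108  108
  Δ^3: 0  0
  Δ^4: 0
The second differences are constant (108) and nonzero, while all higher differences vanish, so the minimal degree is 2.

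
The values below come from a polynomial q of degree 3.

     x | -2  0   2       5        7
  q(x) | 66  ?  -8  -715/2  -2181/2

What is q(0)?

The 4 known points determine the degree-3 polynomial uniquely.
Write q(x) = ax^3 + bx^2 + cx + d. Substituting each data point gives a linear system:
  -8a + 4b - 2c + d = 66
  8a + 4b + 2c + d = -8
  125a + 25b + 5c + d = -715/2
  343a + 49b + 7c + d = -2181/2
Solving the system yields a = -4, b = 6, c = -5/2, d = 5.
So q(x) = -4x^3 + 6x^2 - (5/2)x + 5.
Then q(0) = 5.

5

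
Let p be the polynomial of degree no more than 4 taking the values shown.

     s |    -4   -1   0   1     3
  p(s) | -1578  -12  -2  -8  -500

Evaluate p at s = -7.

-14520

Write p(s) = as^4 + bs^3 + cs^2 + ds + e. Substituting each data point gives a linear system:
  256a - 64b + 16c - 4d + e = -1578
  a - b + c - d + e = -12
  e = -2
  a + b + c + d + e = -8
  81a + 27b + 9c + 3d + e = -500
Solving the system yields a = -6, b = 0, c = -2, d = 2, e = -2.
So p(s) = -6s⁴ - 2s² + 2s - 2.
Then p(-7) = -14520.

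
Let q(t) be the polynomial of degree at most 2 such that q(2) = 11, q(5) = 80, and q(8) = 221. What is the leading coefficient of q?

Write q(t) = at^2 + bt + c. Substituting each data point gives a linear system:
  4a + 2b + c = 11
  25a + 5b + c = 80
  64a + 8b + c = 221
Solving the system yields a = 4, b = -5, c = 5.
So q(t) = 4t^2 - 5t + 5.
The leading coefficient is 4.

4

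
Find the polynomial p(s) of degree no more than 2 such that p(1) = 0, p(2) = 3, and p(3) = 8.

Write p(s) = as^2 + bs + c. Substituting each data point gives a linear system:
  a + b + c = 0
  4a + 2b + c = 3
  9a + 3b + c = 8
Solving the system yields a = 1, b = 0, c = -1.
So p(s) = s² - 1.
Check: p(3) = 8. ✓

p(s) = s^2 - 1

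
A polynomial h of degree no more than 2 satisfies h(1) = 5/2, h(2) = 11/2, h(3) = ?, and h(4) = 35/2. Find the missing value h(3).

On equispaced nodes a degree-2 polynomial has vanishing third forward difference, so
  - h(1) + 3·h(2) - 3·h(3) + h(4) = 0.
Substituting the known values and solving for h(3):
  -3·h(3) = -63/2
  h(3) = 21/2.

21/2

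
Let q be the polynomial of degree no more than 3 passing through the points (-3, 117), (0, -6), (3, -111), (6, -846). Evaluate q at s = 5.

Using the Lagrange interpolation formula with nodes -3, 0, 3, 6:
  L_0(s) = s(s - 3)(s - 6) / -162
  L_1(s) = (s + 3)(s - 3)(s - 6) / 54
  L_2(s) = (s + 3)s(s - 6) / -54
  L_3(s) = (s + 3)s(s - 3) / 162
Then q(s) = 117·L_0(s) - 6·L_1(s) - 111·L_2(s) - 846·L_3(s).
Expanding and collecting terms gives q(s) = -4s^3 + s^2 - 2s - 6.
Evaluating at s = 5: q(5) = -491.

-491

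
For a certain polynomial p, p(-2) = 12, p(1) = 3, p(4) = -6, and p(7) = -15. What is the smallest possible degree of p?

1

Forward differences of the values at t = -2, 1, 4, 7:
  p  : 12  3  -6  -15
  Δ  : -9  -9  -9
  Δ^2: 0  0
  Δ^3: 0
The first differences are constant (-9) and nonzero, while all higher differences vanish, so the minimal degree is 1.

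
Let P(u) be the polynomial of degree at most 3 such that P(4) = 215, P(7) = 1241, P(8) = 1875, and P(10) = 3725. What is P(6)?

769

Using the Lagrange interpolation formula with nodes 4, 7, 8, 10:
  L_0(u) = (u - 7)(u - 8)(u - 10) / -72
  L_1(u) = (u - 4)(u - 8)(u - 10) / 9
  L_2(u) = (u - 4)(u - 7)(u - 10) / -8
  L_3(u) = (u - 4)(u - 7)(u - 8) / 36
Then P(u) = 215·L_0(u) + 1241·L_1(u) + 1875·L_2(u) + 3725·L_3(u).
Expanding and collecting terms gives P(u) = 4u³ - 3u² + 3u - 5.
Evaluating at u = 6: P(6) = 769.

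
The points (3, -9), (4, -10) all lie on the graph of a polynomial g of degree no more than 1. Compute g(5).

-11

Write g(s) = as + b. Substituting each data point gives a linear system:
  3a + b = -9
  4a + b = -10
Solving the system yields a = -1, b = -6.
So g(s) = -s - 6.
Then g(5) = -11.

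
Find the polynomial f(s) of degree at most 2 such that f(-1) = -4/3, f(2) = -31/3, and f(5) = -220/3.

Write f(s) = as^2 + bs + c. Substituting each data point gives a linear system:
  a - b + c = -4/3
  4a + 2b + c = -31/3
  25a + 5b + c = -220/3
Solving the system yields a = -3, b = 0, c = 5/3.
So f(s) = -3s² + 5/3.
Check: f(5) = -220/3. ✓

f(s) = -3s^2 + 5/3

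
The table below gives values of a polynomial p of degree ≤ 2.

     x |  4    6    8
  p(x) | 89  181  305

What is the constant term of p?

1

Write p(x) = ax^2 + bx + c. Substituting each data point gives a linear system:
  16a + 4b + c = 89
  36a + 6b + c = 181
  64a + 8b + c = 305
Solving the system yields a = 4, b = 6, c = 1.
So p(x) = 4x² + 6x + 1.
The constant term is 1.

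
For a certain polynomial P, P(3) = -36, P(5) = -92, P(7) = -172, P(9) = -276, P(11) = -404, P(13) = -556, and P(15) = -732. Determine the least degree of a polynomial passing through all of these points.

Forward differences of the values at t = 3, 5, 7, 9, 11, 13, 15:
  P  : -36  -92  -172  -276  -404  -556  -732
  Δ  : -56  -80  -104  -128  -152  -176
  Δ^2: -24  -24  -24  -24  -24
  Δ^3: 0  0  0  0
  Δ^4: 0  0  0
  Δ^5: 0  0
  Δ^6: 0
The second differences are constant (-24) and nonzero, while all higher differences vanish, so the minimal degree is 2.

2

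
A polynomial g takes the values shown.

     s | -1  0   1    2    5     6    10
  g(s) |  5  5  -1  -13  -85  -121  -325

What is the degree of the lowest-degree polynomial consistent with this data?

Divided differences on the nodes -1, 0, 1, 2, 5, 6, 10:
  order 0: 5  5  -1  -13  -85  -121  -325
  order 1: 0  -6  -12  -24  -36  -51
  order 2: -3  -3  -3  -3  -3
  order 3: 0  0  0  0
  order 4: 0  0  0
  order 5: 0  0
  order 6: 0
The order-2 divided differences are all -3 (nonzero) and every higher order vanishes, so the data lies on a polynomial of degree exactly 2.

2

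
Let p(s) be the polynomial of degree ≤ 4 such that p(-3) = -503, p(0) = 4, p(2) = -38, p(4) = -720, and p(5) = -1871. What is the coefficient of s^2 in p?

-4

Write p(s) = as^4 + bs^3 + cs^2 + ds + e. Substituting each data point gives a linear system:
  81a - 27b + 9c - 3d + e = -503
  e = 4
  16a + 8b + 4c + 2d + e = -38
  256a + 64b + 16c + 4d + e = -720
  625a + 125b + 25c + 5d + e = -1871
Solving the system yields a = -4, b = 6, c = -4, d = -5, e = 4.
So p(s) = -4s^4 + 6s^3 - 4s^2 - 5s + 4.
The coefficient of s^2 is -4.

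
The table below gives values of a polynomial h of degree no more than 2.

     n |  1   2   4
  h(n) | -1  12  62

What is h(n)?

h(n) = 4n^2 + n - 6

Write h(n) = an^2 + bn + c. Substituting each data point gives a linear system:
  a + b + c = -1
  4a + 2b + c = 12
  16a + 4b + c = 62
Solving the system yields a = 4, b = 1, c = -6.
So h(n) = 4n^2 + n - 6.
Check: h(4) = 62. ✓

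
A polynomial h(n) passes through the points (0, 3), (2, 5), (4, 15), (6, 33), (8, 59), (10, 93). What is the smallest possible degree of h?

Forward differences of the values at n = 0, 2, 4, 6, 8, 10:
  h  : 3  5  15  33  59  93
  Δ  : 2  10  18  26  34
  Δ^2: 8  8  8  8
  Δ^3: 0  0  0
  Δ^4: 0  0
  Δ^5: 0
The second differences are constant (8) and nonzero, while all higher differences vanish, so the minimal degree is 2.

2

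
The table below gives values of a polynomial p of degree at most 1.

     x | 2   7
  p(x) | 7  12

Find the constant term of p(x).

Write p(x) = ax + b. Substituting each data point gives a linear system:
  2a + b = 7
  7a + b = 12
Solving the system yields a = 1, b = 5.
So p(x) = x + 5.
The constant term is 5.

5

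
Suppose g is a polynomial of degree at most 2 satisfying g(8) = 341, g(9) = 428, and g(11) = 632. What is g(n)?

g(n) = 5n^2 + 2n + 5

Write g(n) = an^2 + bn + c. Substituting each data point gives a linear system:
  64a + 8b + c = 341
  81a + 9b + c = 428
  121a + 11b + c = 632
Solving the system yields a = 5, b = 2, c = 5.
So g(n) = 5n^2 + 2n + 5.
Check: g(9) = 428. ✓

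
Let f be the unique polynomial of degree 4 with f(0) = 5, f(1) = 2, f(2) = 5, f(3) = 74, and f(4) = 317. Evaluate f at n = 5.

Forward differences of the values at n = 0, 1, 2, 3, 4:
  f  : 5  2  5  74  317
  Δ  : -3  3  69  243
  Δ^2: 6  66  174
  Δ^3: 60  108
  Δ^4: 48
The fourth differences are constant, confirming degree 4.
Interpolating (Newton forward form) and evaluating at n = 5 gives f(5) = 890.

890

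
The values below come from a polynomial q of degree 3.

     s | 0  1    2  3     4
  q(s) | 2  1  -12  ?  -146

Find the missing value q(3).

On equispaced nodes a degree-3 polynomial has vanishing fourth forward difference, so
  q(0) - 4·q(1) + 6·q(2) - 4·q(3) + q(4) = 0.
Substituting the known values and solving for q(3):
  -4·q(3) = 220
  q(3) = -55.

-55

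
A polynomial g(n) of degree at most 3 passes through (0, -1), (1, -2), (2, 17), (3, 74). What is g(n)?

g(n) = 3n^3 + n^2 - 5n - 1

Using the Lagrange interpolation formula with nodes 0, 1, 2, 3:
  L_0(n) = (n - 1)(n - 2)(n - 3) / -6
  L_1(n) = n(n - 2)(n - 3) / 2
  L_2(n) = n(n - 1)(n - 3) / -2
  L_3(n) = n(n - 1)(n - 2) / 6
Then g(n) = -1·L_0(n) - 2·L_1(n) + 17·L_2(n) + 74·L_3(n).
Expanding and collecting terms gives g(n) = 3n^3 + n^2 - 5n - 1.
Check: g(3) = 74. ✓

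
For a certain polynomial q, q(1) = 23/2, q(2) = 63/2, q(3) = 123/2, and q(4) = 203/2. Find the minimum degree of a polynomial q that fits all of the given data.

2

Forward differences of the values at s = 1, 2, 3, 4:
  q  : 23/2  63/2  123/2  203/2
  Δ  : 20  30  40
  Δ^2: 10  10
  Δ^3: 0
The second differences are constant (10) and nonzero, while all higher differences vanish, so the minimal degree is 2.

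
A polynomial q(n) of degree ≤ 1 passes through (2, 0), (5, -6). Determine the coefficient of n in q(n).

Write q(n) = an + b. Substituting each data point gives a linear system:
  2a + b = 0
  5a + b = -6
Solving the system yields a = -2, b = 4.
So q(n) = -2n + 4.
The leading coefficient is -2.

-2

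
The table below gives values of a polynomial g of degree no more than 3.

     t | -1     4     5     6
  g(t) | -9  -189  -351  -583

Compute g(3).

-85

Using the Lagrange interpolation formula with nodes -1, 4, 5, 6:
  L_0(t) = (t - 4)(t - 5)(t - 6) / -210
  L_1(t) = (t + 1)(t - 5)(t - 6) / 10
  L_2(t) = (t + 1)(t - 4)(t - 6) / -6
  L_3(t) = (t + 1)(t - 4)(t - 5) / 14
Then g(t) = -9·L_0(t) - 189·L_1(t) - 351·L_2(t) - 583·L_3(t).
Expanding and collecting terms gives g(t) = -2t³ - 5t² + 5t - 1.
Evaluating at t = 3: g(3) = -85.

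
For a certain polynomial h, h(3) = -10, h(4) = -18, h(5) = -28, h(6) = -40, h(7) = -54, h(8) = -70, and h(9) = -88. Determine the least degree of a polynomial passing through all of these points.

2

Forward differences of the values at x = 3, 4, 5, 6, 7, 8, 9:
  h  : -10  -18  -28  -40  -54  -70  -88
  Δ  : -8  -10  -12  -14  -16  -18
  Δ^2: -2  -2  -2  -2  -2
  Δ^3: 0  0  0  0
  Δ^4: 0  0  0
  Δ^5: 0  0
  Δ^6: 0
The second differences are constant (-2) and nonzero, while all higher differences vanish, so the minimal degree is 2.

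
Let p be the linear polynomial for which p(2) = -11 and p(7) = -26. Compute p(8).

-29

Using the Lagrange interpolation formula with nodes 2, 7:
  L_0(t) = (t - 7) / -5
  L_1(t) = (t - 2) / 5
Then p(t) = -11·L_0(t) - 26·L_1(t).
Expanding and collecting terms gives p(t) = -3t - 5.
Evaluating at t = 8: p(8) = -29.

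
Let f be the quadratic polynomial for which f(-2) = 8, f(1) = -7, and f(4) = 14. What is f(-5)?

59

Write f(x) = ax^2 + bx + c. Substituting each data point gives a linear system:
  4a - 2b + c = 8
  a + b + c = -7
  16a + 4b + c = 14
Solving the system yields a = 2, b = -3, c = -6.
So f(x) = 2x^2 - 3x - 6.
Then f(-5) = 59.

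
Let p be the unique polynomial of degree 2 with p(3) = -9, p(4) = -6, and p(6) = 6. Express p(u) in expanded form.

p(u) = u^2 - 4u - 6

Using the Lagrange interpolation formula with nodes 3, 4, 6:
  L_0(u) = (u - 4)(u - 6) / 3
  L_1(u) = (u - 3)(u - 6) / -2
  L_2(u) = (u - 3)(u - 4) / 6
Then p(u) = -9·L_0(u) - 6·L_1(u) + 6·L_2(u).
Expanding and collecting terms gives p(u) = u² - 4u - 6.
Check: p(6) = 6. ✓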